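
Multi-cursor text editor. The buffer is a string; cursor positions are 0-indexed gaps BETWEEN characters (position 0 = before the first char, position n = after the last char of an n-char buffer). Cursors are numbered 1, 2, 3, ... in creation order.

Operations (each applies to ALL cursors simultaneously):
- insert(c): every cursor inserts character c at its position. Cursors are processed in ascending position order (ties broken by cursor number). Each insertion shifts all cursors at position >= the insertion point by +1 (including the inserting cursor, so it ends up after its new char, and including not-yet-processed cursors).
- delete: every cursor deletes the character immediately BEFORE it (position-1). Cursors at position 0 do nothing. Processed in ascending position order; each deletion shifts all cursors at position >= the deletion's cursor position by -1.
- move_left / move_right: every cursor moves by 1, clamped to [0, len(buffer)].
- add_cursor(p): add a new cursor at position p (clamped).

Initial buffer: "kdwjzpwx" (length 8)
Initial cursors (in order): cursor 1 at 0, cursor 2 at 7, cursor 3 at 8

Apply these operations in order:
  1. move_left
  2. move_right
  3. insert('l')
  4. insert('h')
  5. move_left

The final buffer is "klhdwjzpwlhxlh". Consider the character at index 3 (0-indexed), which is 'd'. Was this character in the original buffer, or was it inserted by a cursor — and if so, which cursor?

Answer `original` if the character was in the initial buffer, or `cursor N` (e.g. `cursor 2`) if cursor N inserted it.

Answer: original

Derivation:
After op 1 (move_left): buffer="kdwjzpwx" (len 8), cursors c1@0 c2@6 c3@7, authorship ........
After op 2 (move_right): buffer="kdwjzpwx" (len 8), cursors c1@1 c2@7 c3@8, authorship ........
After op 3 (insert('l')): buffer="kldwjzpwlxl" (len 11), cursors c1@2 c2@9 c3@11, authorship .1......2.3
After op 4 (insert('h')): buffer="klhdwjzpwlhxlh" (len 14), cursors c1@3 c2@11 c3@14, authorship .11......22.33
After op 5 (move_left): buffer="klhdwjzpwlhxlh" (len 14), cursors c1@2 c2@10 c3@13, authorship .11......22.33
Authorship (.=original, N=cursor N): . 1 1 . . . . . . 2 2 . 3 3
Index 3: author = original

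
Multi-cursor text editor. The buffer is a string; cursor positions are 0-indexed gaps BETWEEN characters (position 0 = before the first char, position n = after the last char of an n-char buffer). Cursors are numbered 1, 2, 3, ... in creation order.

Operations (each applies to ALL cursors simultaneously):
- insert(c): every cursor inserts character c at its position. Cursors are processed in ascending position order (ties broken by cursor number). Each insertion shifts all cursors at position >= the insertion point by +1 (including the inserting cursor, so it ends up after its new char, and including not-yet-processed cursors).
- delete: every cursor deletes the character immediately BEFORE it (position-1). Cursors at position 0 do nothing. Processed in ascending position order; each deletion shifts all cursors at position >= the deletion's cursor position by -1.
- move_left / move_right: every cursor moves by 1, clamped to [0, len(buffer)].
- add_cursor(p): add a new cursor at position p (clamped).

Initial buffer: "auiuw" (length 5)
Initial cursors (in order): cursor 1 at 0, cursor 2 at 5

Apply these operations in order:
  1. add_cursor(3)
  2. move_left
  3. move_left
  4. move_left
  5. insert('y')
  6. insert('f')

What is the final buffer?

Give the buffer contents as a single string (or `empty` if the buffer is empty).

Answer: yyffauyfiuw

Derivation:
After op 1 (add_cursor(3)): buffer="auiuw" (len 5), cursors c1@0 c3@3 c2@5, authorship .....
After op 2 (move_left): buffer="auiuw" (len 5), cursors c1@0 c3@2 c2@4, authorship .....
After op 3 (move_left): buffer="auiuw" (len 5), cursors c1@0 c3@1 c2@3, authorship .....
After op 4 (move_left): buffer="auiuw" (len 5), cursors c1@0 c3@0 c2@2, authorship .....
After op 5 (insert('y')): buffer="yyauyiuw" (len 8), cursors c1@2 c3@2 c2@5, authorship 13..2...
After op 6 (insert('f')): buffer="yyffauyfiuw" (len 11), cursors c1@4 c3@4 c2@8, authorship 1313..22...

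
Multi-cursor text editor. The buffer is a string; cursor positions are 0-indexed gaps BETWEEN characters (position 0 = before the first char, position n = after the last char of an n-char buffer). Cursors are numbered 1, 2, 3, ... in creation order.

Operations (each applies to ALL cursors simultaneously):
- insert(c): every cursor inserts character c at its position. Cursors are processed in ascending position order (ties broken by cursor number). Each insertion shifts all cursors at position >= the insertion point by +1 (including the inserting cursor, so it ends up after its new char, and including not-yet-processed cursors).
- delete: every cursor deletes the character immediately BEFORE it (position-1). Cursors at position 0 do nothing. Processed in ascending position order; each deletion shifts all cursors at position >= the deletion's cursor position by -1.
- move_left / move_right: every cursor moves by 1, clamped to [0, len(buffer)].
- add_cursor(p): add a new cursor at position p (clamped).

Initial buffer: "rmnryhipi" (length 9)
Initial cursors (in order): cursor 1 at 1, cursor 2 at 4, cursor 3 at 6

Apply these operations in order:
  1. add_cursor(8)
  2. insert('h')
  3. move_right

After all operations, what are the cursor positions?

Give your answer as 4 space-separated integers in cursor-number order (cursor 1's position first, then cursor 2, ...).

Answer: 3 7 10 13

Derivation:
After op 1 (add_cursor(8)): buffer="rmnryhipi" (len 9), cursors c1@1 c2@4 c3@6 c4@8, authorship .........
After op 2 (insert('h')): buffer="rhmnrhyhhiphi" (len 13), cursors c1@2 c2@6 c3@9 c4@12, authorship .1...2..3..4.
After op 3 (move_right): buffer="rhmnrhyhhiphi" (len 13), cursors c1@3 c2@7 c3@10 c4@13, authorship .1...2..3..4.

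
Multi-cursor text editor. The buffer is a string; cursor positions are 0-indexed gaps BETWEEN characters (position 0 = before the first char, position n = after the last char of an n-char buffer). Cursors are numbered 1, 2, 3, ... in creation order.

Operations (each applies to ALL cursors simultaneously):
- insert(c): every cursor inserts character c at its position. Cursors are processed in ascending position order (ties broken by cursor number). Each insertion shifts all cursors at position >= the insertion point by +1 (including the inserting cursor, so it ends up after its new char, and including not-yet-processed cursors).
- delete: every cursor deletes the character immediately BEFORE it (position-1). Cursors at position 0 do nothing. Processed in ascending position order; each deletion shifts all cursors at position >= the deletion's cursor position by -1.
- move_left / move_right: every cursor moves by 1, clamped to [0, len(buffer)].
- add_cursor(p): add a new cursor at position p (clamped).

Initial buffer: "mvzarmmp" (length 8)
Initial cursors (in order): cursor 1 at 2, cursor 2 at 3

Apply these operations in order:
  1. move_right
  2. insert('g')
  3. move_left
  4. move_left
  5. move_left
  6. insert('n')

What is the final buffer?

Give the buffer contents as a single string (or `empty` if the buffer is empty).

Answer: mnvzngagrmmp

Derivation:
After op 1 (move_right): buffer="mvzarmmp" (len 8), cursors c1@3 c2@4, authorship ........
After op 2 (insert('g')): buffer="mvzgagrmmp" (len 10), cursors c1@4 c2@6, authorship ...1.2....
After op 3 (move_left): buffer="mvzgagrmmp" (len 10), cursors c1@3 c2@5, authorship ...1.2....
After op 4 (move_left): buffer="mvzgagrmmp" (len 10), cursors c1@2 c2@4, authorship ...1.2....
After op 5 (move_left): buffer="mvzgagrmmp" (len 10), cursors c1@1 c2@3, authorship ...1.2....
After op 6 (insert('n')): buffer="mnvzngagrmmp" (len 12), cursors c1@2 c2@5, authorship .1..21.2....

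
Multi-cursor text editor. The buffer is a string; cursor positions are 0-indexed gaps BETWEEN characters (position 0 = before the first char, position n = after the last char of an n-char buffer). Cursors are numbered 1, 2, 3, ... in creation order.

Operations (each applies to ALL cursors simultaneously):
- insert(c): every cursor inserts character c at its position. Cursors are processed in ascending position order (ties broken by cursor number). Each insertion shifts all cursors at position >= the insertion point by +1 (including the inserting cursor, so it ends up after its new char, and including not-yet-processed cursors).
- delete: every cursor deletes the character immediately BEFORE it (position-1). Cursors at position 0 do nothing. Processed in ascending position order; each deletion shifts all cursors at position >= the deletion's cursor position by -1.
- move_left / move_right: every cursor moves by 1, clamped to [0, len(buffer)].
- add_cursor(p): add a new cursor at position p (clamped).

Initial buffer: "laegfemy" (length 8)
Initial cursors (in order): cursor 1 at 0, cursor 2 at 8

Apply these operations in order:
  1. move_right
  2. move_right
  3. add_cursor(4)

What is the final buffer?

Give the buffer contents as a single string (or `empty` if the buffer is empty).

After op 1 (move_right): buffer="laegfemy" (len 8), cursors c1@1 c2@8, authorship ........
After op 2 (move_right): buffer="laegfemy" (len 8), cursors c1@2 c2@8, authorship ........
After op 3 (add_cursor(4)): buffer="laegfemy" (len 8), cursors c1@2 c3@4 c2@8, authorship ........

Answer: laegfemy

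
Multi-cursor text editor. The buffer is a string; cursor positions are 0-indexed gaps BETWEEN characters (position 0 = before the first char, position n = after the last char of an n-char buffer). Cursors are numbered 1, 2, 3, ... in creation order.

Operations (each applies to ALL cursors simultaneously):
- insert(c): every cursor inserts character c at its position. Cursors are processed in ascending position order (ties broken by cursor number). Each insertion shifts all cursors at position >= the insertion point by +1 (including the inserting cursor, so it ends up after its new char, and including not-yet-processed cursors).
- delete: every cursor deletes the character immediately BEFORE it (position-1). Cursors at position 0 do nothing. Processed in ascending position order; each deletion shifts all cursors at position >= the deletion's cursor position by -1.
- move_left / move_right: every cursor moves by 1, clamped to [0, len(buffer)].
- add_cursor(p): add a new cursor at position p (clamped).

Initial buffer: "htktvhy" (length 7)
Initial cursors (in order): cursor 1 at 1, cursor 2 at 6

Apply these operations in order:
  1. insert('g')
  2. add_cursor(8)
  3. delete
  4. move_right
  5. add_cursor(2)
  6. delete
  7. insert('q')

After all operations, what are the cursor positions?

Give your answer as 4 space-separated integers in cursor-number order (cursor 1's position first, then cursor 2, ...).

Answer: 2 6 6 2

Derivation:
After op 1 (insert('g')): buffer="hgtktvhgy" (len 9), cursors c1@2 c2@8, authorship .1.....2.
After op 2 (add_cursor(8)): buffer="hgtktvhgy" (len 9), cursors c1@2 c2@8 c3@8, authorship .1.....2.
After op 3 (delete): buffer="htktvy" (len 6), cursors c1@1 c2@5 c3@5, authorship ......
After op 4 (move_right): buffer="htktvy" (len 6), cursors c1@2 c2@6 c3@6, authorship ......
After op 5 (add_cursor(2)): buffer="htktvy" (len 6), cursors c1@2 c4@2 c2@6 c3@6, authorship ......
After op 6 (delete): buffer="kt" (len 2), cursors c1@0 c4@0 c2@2 c3@2, authorship ..
After op 7 (insert('q')): buffer="qqktqq" (len 6), cursors c1@2 c4@2 c2@6 c3@6, authorship 14..23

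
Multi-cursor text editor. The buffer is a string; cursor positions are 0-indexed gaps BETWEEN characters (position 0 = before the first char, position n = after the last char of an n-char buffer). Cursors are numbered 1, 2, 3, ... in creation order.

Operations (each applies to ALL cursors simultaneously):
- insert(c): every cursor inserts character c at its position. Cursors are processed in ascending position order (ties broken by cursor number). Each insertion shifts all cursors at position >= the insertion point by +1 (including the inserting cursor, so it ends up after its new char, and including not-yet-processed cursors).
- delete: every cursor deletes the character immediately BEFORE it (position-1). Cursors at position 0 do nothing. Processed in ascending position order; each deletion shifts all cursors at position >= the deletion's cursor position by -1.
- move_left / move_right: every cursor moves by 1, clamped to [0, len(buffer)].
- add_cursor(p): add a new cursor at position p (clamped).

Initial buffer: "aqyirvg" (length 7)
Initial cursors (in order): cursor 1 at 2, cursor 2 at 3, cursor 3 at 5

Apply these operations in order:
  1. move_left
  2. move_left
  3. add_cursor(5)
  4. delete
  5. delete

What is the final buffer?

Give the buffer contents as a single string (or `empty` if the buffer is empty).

Answer: vg

Derivation:
After op 1 (move_left): buffer="aqyirvg" (len 7), cursors c1@1 c2@2 c3@4, authorship .......
After op 2 (move_left): buffer="aqyirvg" (len 7), cursors c1@0 c2@1 c3@3, authorship .......
After op 3 (add_cursor(5)): buffer="aqyirvg" (len 7), cursors c1@0 c2@1 c3@3 c4@5, authorship .......
After op 4 (delete): buffer="qivg" (len 4), cursors c1@0 c2@0 c3@1 c4@2, authorship ....
After op 5 (delete): buffer="vg" (len 2), cursors c1@0 c2@0 c3@0 c4@0, authorship ..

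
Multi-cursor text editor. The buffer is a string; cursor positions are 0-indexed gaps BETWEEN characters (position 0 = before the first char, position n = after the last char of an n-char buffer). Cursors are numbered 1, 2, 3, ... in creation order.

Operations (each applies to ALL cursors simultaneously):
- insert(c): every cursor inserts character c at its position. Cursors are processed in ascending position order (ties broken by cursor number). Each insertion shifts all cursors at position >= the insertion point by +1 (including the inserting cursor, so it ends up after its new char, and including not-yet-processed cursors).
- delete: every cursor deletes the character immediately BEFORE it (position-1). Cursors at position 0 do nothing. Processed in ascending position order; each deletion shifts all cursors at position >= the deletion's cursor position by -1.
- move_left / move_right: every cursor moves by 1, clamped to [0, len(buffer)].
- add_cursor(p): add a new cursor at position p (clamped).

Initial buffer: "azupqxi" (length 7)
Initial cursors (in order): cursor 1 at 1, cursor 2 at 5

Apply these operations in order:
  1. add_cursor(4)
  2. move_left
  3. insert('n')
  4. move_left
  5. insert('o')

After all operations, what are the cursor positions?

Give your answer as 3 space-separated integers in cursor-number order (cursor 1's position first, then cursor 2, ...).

After op 1 (add_cursor(4)): buffer="azupqxi" (len 7), cursors c1@1 c3@4 c2@5, authorship .......
After op 2 (move_left): buffer="azupqxi" (len 7), cursors c1@0 c3@3 c2@4, authorship .......
After op 3 (insert('n')): buffer="nazunpnqxi" (len 10), cursors c1@1 c3@5 c2@7, authorship 1...3.2...
After op 4 (move_left): buffer="nazunpnqxi" (len 10), cursors c1@0 c3@4 c2@6, authorship 1...3.2...
After op 5 (insert('o')): buffer="onazuonponqxi" (len 13), cursors c1@1 c3@6 c2@9, authorship 11...33.22...

Answer: 1 9 6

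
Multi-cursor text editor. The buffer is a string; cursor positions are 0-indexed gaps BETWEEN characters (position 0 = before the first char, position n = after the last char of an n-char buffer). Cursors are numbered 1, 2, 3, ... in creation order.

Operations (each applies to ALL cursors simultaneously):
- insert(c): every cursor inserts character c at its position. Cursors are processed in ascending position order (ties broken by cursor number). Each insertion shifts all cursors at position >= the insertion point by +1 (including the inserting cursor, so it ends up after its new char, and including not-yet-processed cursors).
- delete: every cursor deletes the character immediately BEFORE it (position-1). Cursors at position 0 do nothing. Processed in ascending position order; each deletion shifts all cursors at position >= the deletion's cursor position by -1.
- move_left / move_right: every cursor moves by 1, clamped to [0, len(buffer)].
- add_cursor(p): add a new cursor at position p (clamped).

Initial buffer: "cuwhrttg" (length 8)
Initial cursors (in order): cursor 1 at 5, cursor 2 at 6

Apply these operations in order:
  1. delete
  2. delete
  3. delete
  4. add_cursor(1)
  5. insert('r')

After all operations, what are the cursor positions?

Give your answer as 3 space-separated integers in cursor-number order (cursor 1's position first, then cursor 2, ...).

Answer: 2 2 4

Derivation:
After op 1 (delete): buffer="cuwhtg" (len 6), cursors c1@4 c2@4, authorship ......
After op 2 (delete): buffer="cutg" (len 4), cursors c1@2 c2@2, authorship ....
After op 3 (delete): buffer="tg" (len 2), cursors c1@0 c2@0, authorship ..
After op 4 (add_cursor(1)): buffer="tg" (len 2), cursors c1@0 c2@0 c3@1, authorship ..
After op 5 (insert('r')): buffer="rrtrg" (len 5), cursors c1@2 c2@2 c3@4, authorship 12.3.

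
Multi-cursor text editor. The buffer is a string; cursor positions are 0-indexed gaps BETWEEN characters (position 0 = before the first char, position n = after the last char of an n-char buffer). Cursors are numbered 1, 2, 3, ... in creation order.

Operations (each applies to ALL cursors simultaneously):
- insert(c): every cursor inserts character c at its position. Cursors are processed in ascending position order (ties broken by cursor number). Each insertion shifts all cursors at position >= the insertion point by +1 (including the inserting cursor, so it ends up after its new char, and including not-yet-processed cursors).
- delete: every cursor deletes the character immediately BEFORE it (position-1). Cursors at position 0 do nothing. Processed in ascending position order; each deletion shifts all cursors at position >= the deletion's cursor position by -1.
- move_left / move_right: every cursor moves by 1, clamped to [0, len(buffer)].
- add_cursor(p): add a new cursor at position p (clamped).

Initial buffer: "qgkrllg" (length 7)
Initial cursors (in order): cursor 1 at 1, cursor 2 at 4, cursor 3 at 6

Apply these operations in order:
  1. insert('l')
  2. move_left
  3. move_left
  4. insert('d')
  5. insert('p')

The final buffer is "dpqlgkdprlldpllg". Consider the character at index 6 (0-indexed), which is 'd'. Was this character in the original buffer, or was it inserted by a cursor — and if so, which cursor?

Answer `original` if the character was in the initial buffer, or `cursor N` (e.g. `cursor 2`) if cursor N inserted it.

After op 1 (insert('l')): buffer="qlgkrllllg" (len 10), cursors c1@2 c2@6 c3@9, authorship .1...2..3.
After op 2 (move_left): buffer="qlgkrllllg" (len 10), cursors c1@1 c2@5 c3@8, authorship .1...2..3.
After op 3 (move_left): buffer="qlgkrllllg" (len 10), cursors c1@0 c2@4 c3@7, authorship .1...2..3.
After op 4 (insert('d')): buffer="dqlgkdrlldllg" (len 13), cursors c1@1 c2@6 c3@10, authorship 1.1..2.2.3.3.
After op 5 (insert('p')): buffer="dpqlgkdprlldpllg" (len 16), cursors c1@2 c2@8 c3@13, authorship 11.1..22.2.33.3.
Authorship (.=original, N=cursor N): 1 1 . 1 . . 2 2 . 2 . 3 3 . 3 .
Index 6: author = 2

Answer: cursor 2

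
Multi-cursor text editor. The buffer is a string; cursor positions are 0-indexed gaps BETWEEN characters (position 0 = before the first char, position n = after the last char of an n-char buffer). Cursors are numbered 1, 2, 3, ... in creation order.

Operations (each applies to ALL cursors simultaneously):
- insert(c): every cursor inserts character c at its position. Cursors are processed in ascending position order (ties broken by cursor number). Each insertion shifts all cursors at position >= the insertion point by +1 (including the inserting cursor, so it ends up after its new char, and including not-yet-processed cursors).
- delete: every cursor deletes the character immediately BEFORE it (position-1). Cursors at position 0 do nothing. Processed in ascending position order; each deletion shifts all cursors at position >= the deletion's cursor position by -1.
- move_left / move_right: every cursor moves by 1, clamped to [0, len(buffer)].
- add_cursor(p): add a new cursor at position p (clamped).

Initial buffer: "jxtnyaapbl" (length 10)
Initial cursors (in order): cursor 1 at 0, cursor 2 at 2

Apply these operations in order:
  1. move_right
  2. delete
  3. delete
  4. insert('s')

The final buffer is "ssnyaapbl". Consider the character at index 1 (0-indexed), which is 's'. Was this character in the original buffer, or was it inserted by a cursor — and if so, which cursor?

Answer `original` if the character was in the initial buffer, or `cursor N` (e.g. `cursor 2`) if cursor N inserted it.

Answer: cursor 2

Derivation:
After op 1 (move_right): buffer="jxtnyaapbl" (len 10), cursors c1@1 c2@3, authorship ..........
After op 2 (delete): buffer="xnyaapbl" (len 8), cursors c1@0 c2@1, authorship ........
After op 3 (delete): buffer="nyaapbl" (len 7), cursors c1@0 c2@0, authorship .......
After op 4 (insert('s')): buffer="ssnyaapbl" (len 9), cursors c1@2 c2@2, authorship 12.......
Authorship (.=original, N=cursor N): 1 2 . . . . . . .
Index 1: author = 2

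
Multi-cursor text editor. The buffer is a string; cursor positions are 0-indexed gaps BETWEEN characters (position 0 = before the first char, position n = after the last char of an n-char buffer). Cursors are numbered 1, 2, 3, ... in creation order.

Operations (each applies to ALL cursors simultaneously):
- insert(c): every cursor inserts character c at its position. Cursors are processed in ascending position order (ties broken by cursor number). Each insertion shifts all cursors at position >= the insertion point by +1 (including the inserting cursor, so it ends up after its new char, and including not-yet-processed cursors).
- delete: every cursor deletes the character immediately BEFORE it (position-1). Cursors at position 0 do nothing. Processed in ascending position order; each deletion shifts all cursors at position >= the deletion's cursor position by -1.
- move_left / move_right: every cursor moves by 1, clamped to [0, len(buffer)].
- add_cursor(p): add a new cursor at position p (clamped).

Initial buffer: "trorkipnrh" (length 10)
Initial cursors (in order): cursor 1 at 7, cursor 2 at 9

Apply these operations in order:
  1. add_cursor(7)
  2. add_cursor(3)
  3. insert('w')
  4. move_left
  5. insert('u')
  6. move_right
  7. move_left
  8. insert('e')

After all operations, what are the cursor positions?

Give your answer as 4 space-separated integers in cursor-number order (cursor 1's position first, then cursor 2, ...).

Answer: 15 20 15 5

Derivation:
After op 1 (add_cursor(7)): buffer="trorkipnrh" (len 10), cursors c1@7 c3@7 c2@9, authorship ..........
After op 2 (add_cursor(3)): buffer="trorkipnrh" (len 10), cursors c4@3 c1@7 c3@7 c2@9, authorship ..........
After op 3 (insert('w')): buffer="trowrkipwwnrwh" (len 14), cursors c4@4 c1@10 c3@10 c2@13, authorship ...4....13..2.
After op 4 (move_left): buffer="trowrkipwwnrwh" (len 14), cursors c4@3 c1@9 c3@9 c2@12, authorship ...4....13..2.
After op 5 (insert('u')): buffer="trouwrkipwuuwnruwh" (len 18), cursors c4@4 c1@12 c3@12 c2@16, authorship ...44....1133..22.
After op 6 (move_right): buffer="trouwrkipwuuwnruwh" (len 18), cursors c4@5 c1@13 c3@13 c2@17, authorship ...44....1133..22.
After op 7 (move_left): buffer="trouwrkipwuuwnruwh" (len 18), cursors c4@4 c1@12 c3@12 c2@16, authorship ...44....1133..22.
After op 8 (insert('e')): buffer="trouewrkipwuueewnruewh" (len 22), cursors c4@5 c1@15 c3@15 c2@20, authorship ...444....113133..222.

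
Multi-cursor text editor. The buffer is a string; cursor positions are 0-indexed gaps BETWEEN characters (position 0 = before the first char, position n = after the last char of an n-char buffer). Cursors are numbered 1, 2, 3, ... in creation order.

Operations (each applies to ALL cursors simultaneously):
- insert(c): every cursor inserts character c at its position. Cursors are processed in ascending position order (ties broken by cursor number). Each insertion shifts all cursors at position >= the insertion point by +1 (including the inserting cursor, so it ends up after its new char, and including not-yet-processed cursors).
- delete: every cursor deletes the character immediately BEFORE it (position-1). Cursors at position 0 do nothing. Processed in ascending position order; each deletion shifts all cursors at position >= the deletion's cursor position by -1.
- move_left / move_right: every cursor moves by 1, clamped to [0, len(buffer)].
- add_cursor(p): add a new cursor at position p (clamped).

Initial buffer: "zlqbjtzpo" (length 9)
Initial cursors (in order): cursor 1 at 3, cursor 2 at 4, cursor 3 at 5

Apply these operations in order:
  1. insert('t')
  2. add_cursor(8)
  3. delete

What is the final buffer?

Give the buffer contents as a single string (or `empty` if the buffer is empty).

Answer: zlqbtzpo

Derivation:
After op 1 (insert('t')): buffer="zlqtbtjttzpo" (len 12), cursors c1@4 c2@6 c3@8, authorship ...1.2.3....
After op 2 (add_cursor(8)): buffer="zlqtbtjttzpo" (len 12), cursors c1@4 c2@6 c3@8 c4@8, authorship ...1.2.3....
After op 3 (delete): buffer="zlqbtzpo" (len 8), cursors c1@3 c2@4 c3@4 c4@4, authorship ........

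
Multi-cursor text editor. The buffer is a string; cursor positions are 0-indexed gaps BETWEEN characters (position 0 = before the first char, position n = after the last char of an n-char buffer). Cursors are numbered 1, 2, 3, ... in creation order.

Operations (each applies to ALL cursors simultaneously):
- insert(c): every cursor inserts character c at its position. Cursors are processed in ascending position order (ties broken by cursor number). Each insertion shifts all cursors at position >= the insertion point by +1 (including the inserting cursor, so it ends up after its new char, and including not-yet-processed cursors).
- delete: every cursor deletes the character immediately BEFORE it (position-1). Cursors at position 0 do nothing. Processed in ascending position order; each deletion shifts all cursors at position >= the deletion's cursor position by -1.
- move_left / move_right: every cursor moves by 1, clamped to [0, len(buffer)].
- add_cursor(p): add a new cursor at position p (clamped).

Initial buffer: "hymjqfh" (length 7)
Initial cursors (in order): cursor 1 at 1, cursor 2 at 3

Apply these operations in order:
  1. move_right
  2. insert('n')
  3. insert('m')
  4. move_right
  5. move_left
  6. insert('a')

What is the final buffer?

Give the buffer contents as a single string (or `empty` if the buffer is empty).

After op 1 (move_right): buffer="hymjqfh" (len 7), cursors c1@2 c2@4, authorship .......
After op 2 (insert('n')): buffer="hynmjnqfh" (len 9), cursors c1@3 c2@6, authorship ..1..2...
After op 3 (insert('m')): buffer="hynmmjnmqfh" (len 11), cursors c1@4 c2@8, authorship ..11..22...
After op 4 (move_right): buffer="hynmmjnmqfh" (len 11), cursors c1@5 c2@9, authorship ..11..22...
After op 5 (move_left): buffer="hynmmjnmqfh" (len 11), cursors c1@4 c2@8, authorship ..11..22...
After op 6 (insert('a')): buffer="hynmamjnmaqfh" (len 13), cursors c1@5 c2@10, authorship ..111..222...

Answer: hynmamjnmaqfh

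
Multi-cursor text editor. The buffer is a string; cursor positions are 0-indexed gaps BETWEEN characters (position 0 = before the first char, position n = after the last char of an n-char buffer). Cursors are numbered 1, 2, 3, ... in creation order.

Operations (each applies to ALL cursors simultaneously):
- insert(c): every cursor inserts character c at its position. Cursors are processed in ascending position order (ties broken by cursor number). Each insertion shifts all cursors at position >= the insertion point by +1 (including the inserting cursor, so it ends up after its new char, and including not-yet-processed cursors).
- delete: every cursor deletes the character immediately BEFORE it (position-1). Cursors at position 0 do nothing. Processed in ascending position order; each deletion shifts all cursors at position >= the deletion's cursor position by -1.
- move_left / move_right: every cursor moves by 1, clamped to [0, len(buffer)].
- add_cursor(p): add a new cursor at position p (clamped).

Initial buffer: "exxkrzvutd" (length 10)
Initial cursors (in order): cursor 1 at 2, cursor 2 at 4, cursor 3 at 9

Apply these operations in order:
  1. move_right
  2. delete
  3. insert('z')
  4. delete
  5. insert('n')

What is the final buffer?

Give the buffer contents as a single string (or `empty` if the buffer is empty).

After op 1 (move_right): buffer="exxkrzvutd" (len 10), cursors c1@3 c2@5 c3@10, authorship ..........
After op 2 (delete): buffer="exkzvut" (len 7), cursors c1@2 c2@3 c3@7, authorship .......
After op 3 (insert('z')): buffer="exzkzzvutz" (len 10), cursors c1@3 c2@5 c3@10, authorship ..1.2....3
After op 4 (delete): buffer="exkzvut" (len 7), cursors c1@2 c2@3 c3@7, authorship .......
After op 5 (insert('n')): buffer="exnknzvutn" (len 10), cursors c1@3 c2@5 c3@10, authorship ..1.2....3

Answer: exnknzvutn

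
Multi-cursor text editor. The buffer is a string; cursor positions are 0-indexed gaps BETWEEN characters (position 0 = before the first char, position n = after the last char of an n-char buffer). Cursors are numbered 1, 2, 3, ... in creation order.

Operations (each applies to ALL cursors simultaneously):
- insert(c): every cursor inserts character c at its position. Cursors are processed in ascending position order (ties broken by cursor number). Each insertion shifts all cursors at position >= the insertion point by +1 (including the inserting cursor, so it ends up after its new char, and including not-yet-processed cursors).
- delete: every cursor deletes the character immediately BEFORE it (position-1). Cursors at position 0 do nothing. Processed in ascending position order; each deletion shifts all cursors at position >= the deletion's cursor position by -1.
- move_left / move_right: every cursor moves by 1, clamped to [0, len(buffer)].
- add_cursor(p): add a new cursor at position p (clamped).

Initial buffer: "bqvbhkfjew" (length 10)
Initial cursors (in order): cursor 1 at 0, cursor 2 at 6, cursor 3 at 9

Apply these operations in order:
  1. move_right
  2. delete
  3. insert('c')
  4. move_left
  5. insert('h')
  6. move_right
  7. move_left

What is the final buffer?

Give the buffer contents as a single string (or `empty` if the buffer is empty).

Answer: hcqvbhkhcjehc

Derivation:
After op 1 (move_right): buffer="bqvbhkfjew" (len 10), cursors c1@1 c2@7 c3@10, authorship ..........
After op 2 (delete): buffer="qvbhkje" (len 7), cursors c1@0 c2@5 c3@7, authorship .......
After op 3 (insert('c')): buffer="cqvbhkcjec" (len 10), cursors c1@1 c2@7 c3@10, authorship 1.....2..3
After op 4 (move_left): buffer="cqvbhkcjec" (len 10), cursors c1@0 c2@6 c3@9, authorship 1.....2..3
After op 5 (insert('h')): buffer="hcqvbhkhcjehc" (len 13), cursors c1@1 c2@8 c3@12, authorship 11.....22..33
After op 6 (move_right): buffer="hcqvbhkhcjehc" (len 13), cursors c1@2 c2@9 c3@13, authorship 11.....22..33
After op 7 (move_left): buffer="hcqvbhkhcjehc" (len 13), cursors c1@1 c2@8 c3@12, authorship 11.....22..33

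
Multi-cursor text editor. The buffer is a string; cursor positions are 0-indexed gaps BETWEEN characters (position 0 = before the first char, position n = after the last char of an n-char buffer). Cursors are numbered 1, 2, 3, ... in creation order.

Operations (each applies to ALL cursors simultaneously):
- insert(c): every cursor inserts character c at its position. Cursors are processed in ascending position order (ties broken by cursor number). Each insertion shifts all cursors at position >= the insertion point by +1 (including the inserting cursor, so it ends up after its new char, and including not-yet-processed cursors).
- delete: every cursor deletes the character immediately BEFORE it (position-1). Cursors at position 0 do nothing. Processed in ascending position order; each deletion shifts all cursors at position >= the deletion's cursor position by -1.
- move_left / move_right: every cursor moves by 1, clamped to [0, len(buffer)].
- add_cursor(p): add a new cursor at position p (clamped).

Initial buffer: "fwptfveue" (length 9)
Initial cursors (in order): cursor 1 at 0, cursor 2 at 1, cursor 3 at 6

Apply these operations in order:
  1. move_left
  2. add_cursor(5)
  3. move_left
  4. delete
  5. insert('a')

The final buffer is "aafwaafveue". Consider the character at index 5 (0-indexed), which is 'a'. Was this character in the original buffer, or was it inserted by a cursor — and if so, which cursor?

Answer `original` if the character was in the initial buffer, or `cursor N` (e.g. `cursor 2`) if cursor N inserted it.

After op 1 (move_left): buffer="fwptfveue" (len 9), cursors c1@0 c2@0 c3@5, authorship .........
After op 2 (add_cursor(5)): buffer="fwptfveue" (len 9), cursors c1@0 c2@0 c3@5 c4@5, authorship .........
After op 3 (move_left): buffer="fwptfveue" (len 9), cursors c1@0 c2@0 c3@4 c4@4, authorship .........
After op 4 (delete): buffer="fwfveue" (len 7), cursors c1@0 c2@0 c3@2 c4@2, authorship .......
After op 5 (insert('a')): buffer="aafwaafveue" (len 11), cursors c1@2 c2@2 c3@6 c4@6, authorship 12..34.....
Authorship (.=original, N=cursor N): 1 2 . . 3 4 . . . . .
Index 5: author = 4

Answer: cursor 4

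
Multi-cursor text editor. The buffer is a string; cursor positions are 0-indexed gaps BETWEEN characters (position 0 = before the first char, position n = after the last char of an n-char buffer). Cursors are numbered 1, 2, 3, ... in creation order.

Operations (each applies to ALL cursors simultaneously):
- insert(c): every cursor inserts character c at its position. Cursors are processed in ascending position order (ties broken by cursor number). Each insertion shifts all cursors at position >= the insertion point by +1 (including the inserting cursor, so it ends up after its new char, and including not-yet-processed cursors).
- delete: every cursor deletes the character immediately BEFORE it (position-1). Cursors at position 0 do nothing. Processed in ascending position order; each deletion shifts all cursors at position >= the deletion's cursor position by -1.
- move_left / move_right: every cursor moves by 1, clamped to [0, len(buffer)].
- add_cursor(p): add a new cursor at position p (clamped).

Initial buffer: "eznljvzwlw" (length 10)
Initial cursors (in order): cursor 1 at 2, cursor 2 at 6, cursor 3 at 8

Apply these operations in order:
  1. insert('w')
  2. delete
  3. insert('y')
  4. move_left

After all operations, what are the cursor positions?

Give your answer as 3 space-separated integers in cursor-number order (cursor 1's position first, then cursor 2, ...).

Answer: 2 7 10

Derivation:
After op 1 (insert('w')): buffer="ezwnljvwzwwlw" (len 13), cursors c1@3 c2@8 c3@11, authorship ..1....2..3..
After op 2 (delete): buffer="eznljvzwlw" (len 10), cursors c1@2 c2@6 c3@8, authorship ..........
After op 3 (insert('y')): buffer="ezynljvyzwylw" (len 13), cursors c1@3 c2@8 c3@11, authorship ..1....2..3..
After op 4 (move_left): buffer="ezynljvyzwylw" (len 13), cursors c1@2 c2@7 c3@10, authorship ..1....2..3..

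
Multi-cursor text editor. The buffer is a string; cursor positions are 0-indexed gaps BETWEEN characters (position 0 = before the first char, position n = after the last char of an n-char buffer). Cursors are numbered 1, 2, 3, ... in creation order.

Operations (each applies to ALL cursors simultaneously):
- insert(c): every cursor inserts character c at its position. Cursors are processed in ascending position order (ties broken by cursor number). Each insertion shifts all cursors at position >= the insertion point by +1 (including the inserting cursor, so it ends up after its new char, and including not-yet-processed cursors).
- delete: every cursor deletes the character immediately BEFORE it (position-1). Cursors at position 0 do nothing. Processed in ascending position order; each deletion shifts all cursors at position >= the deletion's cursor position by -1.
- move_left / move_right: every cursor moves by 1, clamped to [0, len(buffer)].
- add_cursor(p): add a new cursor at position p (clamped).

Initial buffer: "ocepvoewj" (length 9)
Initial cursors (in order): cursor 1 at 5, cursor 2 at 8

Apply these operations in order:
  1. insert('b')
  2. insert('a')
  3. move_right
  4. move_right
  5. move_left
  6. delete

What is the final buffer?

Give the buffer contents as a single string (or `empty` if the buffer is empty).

After op 1 (insert('b')): buffer="ocepvboewbj" (len 11), cursors c1@6 c2@10, authorship .....1...2.
After op 2 (insert('a')): buffer="ocepvbaoewbaj" (len 13), cursors c1@7 c2@12, authorship .....11...22.
After op 3 (move_right): buffer="ocepvbaoewbaj" (len 13), cursors c1@8 c2@13, authorship .....11...22.
After op 4 (move_right): buffer="ocepvbaoewbaj" (len 13), cursors c1@9 c2@13, authorship .....11...22.
After op 5 (move_left): buffer="ocepvbaoewbaj" (len 13), cursors c1@8 c2@12, authorship .....11...22.
After op 6 (delete): buffer="ocepvbaewbj" (len 11), cursors c1@7 c2@10, authorship .....11..2.

Answer: ocepvbaewbj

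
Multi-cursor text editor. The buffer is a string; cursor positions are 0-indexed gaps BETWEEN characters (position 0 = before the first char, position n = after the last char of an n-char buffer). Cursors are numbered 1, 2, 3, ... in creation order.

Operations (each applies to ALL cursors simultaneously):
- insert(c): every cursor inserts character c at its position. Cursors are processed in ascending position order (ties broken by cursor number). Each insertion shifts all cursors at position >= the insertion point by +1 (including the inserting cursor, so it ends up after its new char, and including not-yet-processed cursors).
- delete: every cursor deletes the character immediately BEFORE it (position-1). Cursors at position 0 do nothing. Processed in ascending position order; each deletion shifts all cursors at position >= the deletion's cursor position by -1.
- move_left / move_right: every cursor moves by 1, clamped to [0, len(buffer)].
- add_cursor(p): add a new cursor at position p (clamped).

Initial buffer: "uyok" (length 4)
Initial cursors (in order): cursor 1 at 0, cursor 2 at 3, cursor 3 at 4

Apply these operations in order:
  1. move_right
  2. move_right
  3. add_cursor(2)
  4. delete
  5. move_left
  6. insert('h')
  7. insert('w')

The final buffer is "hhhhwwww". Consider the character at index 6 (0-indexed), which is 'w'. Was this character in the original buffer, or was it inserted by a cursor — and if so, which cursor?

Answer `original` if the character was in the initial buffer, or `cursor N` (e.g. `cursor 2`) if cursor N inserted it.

Answer: cursor 3

Derivation:
After op 1 (move_right): buffer="uyok" (len 4), cursors c1@1 c2@4 c3@4, authorship ....
After op 2 (move_right): buffer="uyok" (len 4), cursors c1@2 c2@4 c3@4, authorship ....
After op 3 (add_cursor(2)): buffer="uyok" (len 4), cursors c1@2 c4@2 c2@4 c3@4, authorship ....
After op 4 (delete): buffer="" (len 0), cursors c1@0 c2@0 c3@0 c4@0, authorship 
After op 5 (move_left): buffer="" (len 0), cursors c1@0 c2@0 c3@0 c4@0, authorship 
After op 6 (insert('h')): buffer="hhhh" (len 4), cursors c1@4 c2@4 c3@4 c4@4, authorship 1234
After op 7 (insert('w')): buffer="hhhhwwww" (len 8), cursors c1@8 c2@8 c3@8 c4@8, authorship 12341234
Authorship (.=original, N=cursor N): 1 2 3 4 1 2 3 4
Index 6: author = 3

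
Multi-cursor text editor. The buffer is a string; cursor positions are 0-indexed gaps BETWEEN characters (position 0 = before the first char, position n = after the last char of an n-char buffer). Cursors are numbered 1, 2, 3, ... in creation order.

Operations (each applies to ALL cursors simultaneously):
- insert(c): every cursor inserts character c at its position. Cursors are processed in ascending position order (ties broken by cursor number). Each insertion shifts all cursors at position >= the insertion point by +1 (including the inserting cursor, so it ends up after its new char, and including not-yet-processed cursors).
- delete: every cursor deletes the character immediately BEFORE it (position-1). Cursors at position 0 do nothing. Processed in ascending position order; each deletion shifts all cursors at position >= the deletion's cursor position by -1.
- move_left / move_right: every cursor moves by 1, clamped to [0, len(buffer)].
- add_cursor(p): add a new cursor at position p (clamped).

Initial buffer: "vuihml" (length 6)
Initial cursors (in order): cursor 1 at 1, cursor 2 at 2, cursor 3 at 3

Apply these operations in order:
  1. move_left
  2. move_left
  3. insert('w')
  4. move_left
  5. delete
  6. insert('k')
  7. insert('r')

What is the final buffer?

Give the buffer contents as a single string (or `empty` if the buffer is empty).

Answer: kkrrwkrwuihml

Derivation:
After op 1 (move_left): buffer="vuihml" (len 6), cursors c1@0 c2@1 c3@2, authorship ......
After op 2 (move_left): buffer="vuihml" (len 6), cursors c1@0 c2@0 c3@1, authorship ......
After op 3 (insert('w')): buffer="wwvwuihml" (len 9), cursors c1@2 c2@2 c3@4, authorship 12.3.....
After op 4 (move_left): buffer="wwvwuihml" (len 9), cursors c1@1 c2@1 c3@3, authorship 12.3.....
After op 5 (delete): buffer="wwuihml" (len 7), cursors c1@0 c2@0 c3@1, authorship 23.....
After op 6 (insert('k')): buffer="kkwkwuihml" (len 10), cursors c1@2 c2@2 c3@4, authorship 12233.....
After op 7 (insert('r')): buffer="kkrrwkrwuihml" (len 13), cursors c1@4 c2@4 c3@7, authorship 12122333.....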